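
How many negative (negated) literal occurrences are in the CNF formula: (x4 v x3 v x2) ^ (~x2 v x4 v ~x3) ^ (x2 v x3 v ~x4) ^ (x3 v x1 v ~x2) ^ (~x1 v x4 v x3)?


Scan each clause for negated literals.
Clause 1: 0 negative; Clause 2: 2 negative; Clause 3: 1 negative; Clause 4: 1 negative; Clause 5: 1 negative.
Total negative literal occurrences = 5.

5


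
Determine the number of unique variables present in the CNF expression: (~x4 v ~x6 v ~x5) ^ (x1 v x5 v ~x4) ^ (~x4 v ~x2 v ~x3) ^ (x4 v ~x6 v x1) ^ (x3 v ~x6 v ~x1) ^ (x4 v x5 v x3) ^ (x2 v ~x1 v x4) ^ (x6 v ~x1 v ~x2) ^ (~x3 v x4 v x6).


Identify each distinct variable in the formula.
Variables found: x1, x2, x3, x4, x5, x6.
Total distinct variables = 6.

6


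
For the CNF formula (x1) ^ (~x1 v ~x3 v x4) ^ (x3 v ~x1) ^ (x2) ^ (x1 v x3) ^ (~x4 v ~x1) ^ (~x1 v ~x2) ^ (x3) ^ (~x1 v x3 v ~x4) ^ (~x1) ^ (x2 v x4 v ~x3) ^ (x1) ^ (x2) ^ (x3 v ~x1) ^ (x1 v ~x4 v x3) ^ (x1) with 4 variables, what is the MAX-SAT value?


Enumerate all 16 truth assignments.
For each, count how many of the 16 clauses are satisfied.
The formula is not fully satisfiable, so the maximum is below 16.
Maximum simultaneously satisfiable clauses = 13.

13


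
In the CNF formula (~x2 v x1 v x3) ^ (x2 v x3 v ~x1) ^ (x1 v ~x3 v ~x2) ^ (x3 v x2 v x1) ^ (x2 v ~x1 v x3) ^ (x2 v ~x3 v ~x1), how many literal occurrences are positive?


Scan each clause for unnegated literals.
Clause 1: 2 positive; Clause 2: 2 positive; Clause 3: 1 positive; Clause 4: 3 positive; Clause 5: 2 positive; Clause 6: 1 positive.
Total positive literal occurrences = 11.

11


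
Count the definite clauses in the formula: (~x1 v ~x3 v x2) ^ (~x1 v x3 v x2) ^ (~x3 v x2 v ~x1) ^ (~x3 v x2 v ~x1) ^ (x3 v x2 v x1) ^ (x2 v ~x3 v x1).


A definite clause has exactly one positive literal.
Clause 1: 1 positive -> definite
Clause 2: 2 positive -> not definite
Clause 3: 1 positive -> definite
Clause 4: 1 positive -> definite
Clause 5: 3 positive -> not definite
Clause 6: 2 positive -> not definite
Definite clause count = 3.

3


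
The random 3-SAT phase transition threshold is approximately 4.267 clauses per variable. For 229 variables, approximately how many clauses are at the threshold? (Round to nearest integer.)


The 3-SAT phase transition occurs at approximately 4.267 clauses per variable.
m = 4.267 * 229 = 977.143.
Rounded to nearest integer: 977.

977


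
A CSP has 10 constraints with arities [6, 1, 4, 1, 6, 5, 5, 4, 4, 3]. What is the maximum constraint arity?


The arities are: 6, 1, 4, 1, 6, 5, 5, 4, 4, 3.
Scan for the maximum value.
Maximum arity = 6.

6


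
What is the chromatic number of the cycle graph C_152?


A cycle on an even number of vertices is bipartite: alternate two colors around the cycle.
Since 152 is even, two colors suffice, and at least two are needed because the graph has edges.
Chromatic number = 2.

2


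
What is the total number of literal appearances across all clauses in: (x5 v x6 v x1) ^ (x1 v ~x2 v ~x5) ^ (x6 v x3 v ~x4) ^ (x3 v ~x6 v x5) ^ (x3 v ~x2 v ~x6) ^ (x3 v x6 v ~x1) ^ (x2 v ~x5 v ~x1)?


Clause lengths: 3, 3, 3, 3, 3, 3, 3.
Sum = 3 + 3 + 3 + 3 + 3 + 3 + 3 = 21.

21


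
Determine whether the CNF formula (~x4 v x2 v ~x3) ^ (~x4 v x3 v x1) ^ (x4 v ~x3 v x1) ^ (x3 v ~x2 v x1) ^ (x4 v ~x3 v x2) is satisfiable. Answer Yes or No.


Check all 16 possible truth assignments.
Number of satisfying assignments found: 8.
The formula is satisfiable.

Yes


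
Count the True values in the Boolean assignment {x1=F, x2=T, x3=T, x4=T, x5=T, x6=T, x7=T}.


The weight is the number of variables assigned True.
True variables: x2, x3, x4, x5, x6, x7.
Weight = 6.

6


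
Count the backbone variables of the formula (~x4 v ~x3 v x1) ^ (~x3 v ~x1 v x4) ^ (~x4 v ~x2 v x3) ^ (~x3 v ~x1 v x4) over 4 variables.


Find all satisfying assignments: 10 model(s).
Check which variables have the same value in every model.
No variable is fixed across all models.
Backbone size = 0.

0


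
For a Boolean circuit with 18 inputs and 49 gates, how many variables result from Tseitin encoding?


The Tseitin transformation introduces one auxiliary variable per gate.
Total variables = inputs + gates = 18 + 49 = 67.

67


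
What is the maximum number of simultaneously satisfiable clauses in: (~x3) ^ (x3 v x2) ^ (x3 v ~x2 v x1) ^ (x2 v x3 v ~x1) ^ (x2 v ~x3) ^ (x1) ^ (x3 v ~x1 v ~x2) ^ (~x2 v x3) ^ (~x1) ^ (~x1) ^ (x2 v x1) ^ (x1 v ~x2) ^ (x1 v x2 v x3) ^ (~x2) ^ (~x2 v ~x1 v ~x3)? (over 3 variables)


Enumerate all 8 truth assignments.
For each, count how many of the 15 clauses are satisfied.
The formula is not fully satisfiable, so the maximum is below 15.
Maximum simultaneously satisfiable clauses = 11.

11


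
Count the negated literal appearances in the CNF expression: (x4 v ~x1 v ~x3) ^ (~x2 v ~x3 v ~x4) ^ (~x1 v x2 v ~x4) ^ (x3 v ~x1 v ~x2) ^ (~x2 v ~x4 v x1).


Scan each clause for negated literals.
Clause 1: 2 negative; Clause 2: 3 negative; Clause 3: 2 negative; Clause 4: 2 negative; Clause 5: 2 negative.
Total negative literal occurrences = 11.

11


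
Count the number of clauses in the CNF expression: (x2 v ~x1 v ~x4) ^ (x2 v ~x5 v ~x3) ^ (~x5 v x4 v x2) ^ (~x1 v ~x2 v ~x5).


Each group enclosed in parentheses joined by ^ is one clause.
Counting the conjuncts: 4 clauses.

4


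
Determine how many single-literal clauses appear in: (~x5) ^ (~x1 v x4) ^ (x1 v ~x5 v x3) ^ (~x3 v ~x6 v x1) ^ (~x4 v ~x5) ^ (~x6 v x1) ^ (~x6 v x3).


A unit clause contains exactly one literal.
Unit clauses found: (~x5).
Count = 1.

1


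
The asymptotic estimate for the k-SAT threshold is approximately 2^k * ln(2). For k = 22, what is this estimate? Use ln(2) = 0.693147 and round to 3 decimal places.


Using the asymptotic formula: threshold ~ 2^k * ln(2).
2^22 = 4194304.
4194304 * 0.693147 = 2907269.235.

2907269.235


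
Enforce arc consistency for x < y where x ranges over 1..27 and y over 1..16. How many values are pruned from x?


For the constraint x < y, x needs a supporting value in y's domain.
x can be at most 15 (one less than y's maximum).
Valid x values from domain: 15 out of 27.
Pruned = 27 - 15 = 12.

12


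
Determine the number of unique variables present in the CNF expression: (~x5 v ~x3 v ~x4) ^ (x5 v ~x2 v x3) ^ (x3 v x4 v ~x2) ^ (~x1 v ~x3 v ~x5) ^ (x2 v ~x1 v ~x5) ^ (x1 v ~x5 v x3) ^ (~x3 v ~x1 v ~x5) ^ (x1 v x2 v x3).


Identify each distinct variable in the formula.
Variables found: x1, x2, x3, x4, x5.
Total distinct variables = 5.

5


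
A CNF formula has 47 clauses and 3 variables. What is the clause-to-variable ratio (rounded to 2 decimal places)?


Clause-to-variable ratio = clauses / variables.
47 / 3 = 15.67.

15.67


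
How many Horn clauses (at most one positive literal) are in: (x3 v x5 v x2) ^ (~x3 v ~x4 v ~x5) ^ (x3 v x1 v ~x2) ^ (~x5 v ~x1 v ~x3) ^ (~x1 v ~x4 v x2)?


A Horn clause has at most one positive literal.
Clause 1: 3 positive lit(s) -> not Horn
Clause 2: 0 positive lit(s) -> Horn
Clause 3: 2 positive lit(s) -> not Horn
Clause 4: 0 positive lit(s) -> Horn
Clause 5: 1 positive lit(s) -> Horn
Total Horn clauses = 3.

3


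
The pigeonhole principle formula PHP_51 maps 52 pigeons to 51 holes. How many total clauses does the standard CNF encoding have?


The PHP encoding has two parts:
1) At-least-one-hole clauses: 52 (one per pigeon, each with 51 literals).
2) At-most-one-pigeon-per-hole clauses: 51 holes * C(52,2) = 51 * 1326 = 67626.
Total clauses = 52 + 67626 = 67678.

67678


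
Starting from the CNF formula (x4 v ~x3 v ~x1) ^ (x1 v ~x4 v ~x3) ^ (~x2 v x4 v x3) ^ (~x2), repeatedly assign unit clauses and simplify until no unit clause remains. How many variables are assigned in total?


Unit propagation repeatedly assigns the literal in any unit clause, then simplifies.
Assignments in order: x2 = F.
No further unit clauses remain.
Total variables assigned = 1.

1


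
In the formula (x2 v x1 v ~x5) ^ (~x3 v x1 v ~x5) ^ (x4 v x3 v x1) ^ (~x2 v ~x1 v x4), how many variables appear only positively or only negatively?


A pure literal appears in only one polarity across all clauses.
Pure literals: x4 (positive only), x5 (negative only).
Count = 2.

2


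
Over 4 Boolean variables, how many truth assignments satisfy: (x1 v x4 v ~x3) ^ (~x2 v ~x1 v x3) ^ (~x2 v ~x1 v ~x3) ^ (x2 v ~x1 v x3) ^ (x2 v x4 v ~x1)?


Enumerate all 16 truth assignments over 4 variables.
Test each against every clause.
Satisfying assignments found: 7.

7


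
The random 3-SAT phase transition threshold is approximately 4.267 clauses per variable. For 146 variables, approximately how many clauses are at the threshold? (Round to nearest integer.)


The 3-SAT phase transition occurs at approximately 4.267 clauses per variable.
m = 4.267 * 146 = 622.982.
Rounded to nearest integer: 623.

623


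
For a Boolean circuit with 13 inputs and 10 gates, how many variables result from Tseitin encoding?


The Tseitin transformation introduces one auxiliary variable per gate.
Total variables = inputs + gates = 13 + 10 = 23.

23


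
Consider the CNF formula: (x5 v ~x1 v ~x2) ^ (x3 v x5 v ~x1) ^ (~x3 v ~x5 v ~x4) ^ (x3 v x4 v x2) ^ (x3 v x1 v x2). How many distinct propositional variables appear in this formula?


Identify each distinct variable in the formula.
Variables found: x1, x2, x3, x4, x5.
Total distinct variables = 5.

5


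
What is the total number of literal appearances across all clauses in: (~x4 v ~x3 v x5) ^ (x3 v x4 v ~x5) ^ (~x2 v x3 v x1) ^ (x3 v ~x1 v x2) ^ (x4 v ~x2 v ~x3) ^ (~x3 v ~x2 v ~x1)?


Clause lengths: 3, 3, 3, 3, 3, 3.
Sum = 3 + 3 + 3 + 3 + 3 + 3 = 18.

18


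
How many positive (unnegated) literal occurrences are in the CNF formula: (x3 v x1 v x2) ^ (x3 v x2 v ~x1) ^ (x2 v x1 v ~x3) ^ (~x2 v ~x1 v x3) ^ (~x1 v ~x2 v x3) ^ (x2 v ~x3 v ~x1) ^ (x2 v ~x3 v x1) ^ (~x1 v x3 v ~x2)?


Scan each clause for unnegated literals.
Clause 1: 3 positive; Clause 2: 2 positive; Clause 3: 2 positive; Clause 4: 1 positive; Clause 5: 1 positive; Clause 6: 1 positive; Clause 7: 2 positive; Clause 8: 1 positive.
Total positive literal occurrences = 13.

13


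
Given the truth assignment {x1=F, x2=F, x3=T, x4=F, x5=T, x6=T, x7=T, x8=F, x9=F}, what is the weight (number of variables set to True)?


The weight is the number of variables assigned True.
True variables: x3, x5, x6, x7.
Weight = 4.

4


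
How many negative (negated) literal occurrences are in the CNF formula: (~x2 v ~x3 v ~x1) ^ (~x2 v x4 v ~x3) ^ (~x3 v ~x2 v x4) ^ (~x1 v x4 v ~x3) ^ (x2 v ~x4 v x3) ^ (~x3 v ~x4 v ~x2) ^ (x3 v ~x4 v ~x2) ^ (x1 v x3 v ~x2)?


Scan each clause for negated literals.
Clause 1: 3 negative; Clause 2: 2 negative; Clause 3: 2 negative; Clause 4: 2 negative; Clause 5: 1 negative; Clause 6: 3 negative; Clause 7: 2 negative; Clause 8: 1 negative.
Total negative literal occurrences = 16.

16


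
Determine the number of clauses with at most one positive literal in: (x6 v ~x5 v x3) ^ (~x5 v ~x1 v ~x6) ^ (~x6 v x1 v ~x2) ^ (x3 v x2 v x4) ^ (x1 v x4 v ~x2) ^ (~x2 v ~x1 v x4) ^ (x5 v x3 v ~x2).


A Horn clause has at most one positive literal.
Clause 1: 2 positive lit(s) -> not Horn
Clause 2: 0 positive lit(s) -> Horn
Clause 3: 1 positive lit(s) -> Horn
Clause 4: 3 positive lit(s) -> not Horn
Clause 5: 2 positive lit(s) -> not Horn
Clause 6: 1 positive lit(s) -> Horn
Clause 7: 2 positive lit(s) -> not Horn
Total Horn clauses = 3.

3


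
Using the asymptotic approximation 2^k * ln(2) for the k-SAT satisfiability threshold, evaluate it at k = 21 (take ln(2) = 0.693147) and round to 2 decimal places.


Using the asymptotic formula: threshold ~ 2^k * ln(2).
2^21 = 2097152.
2097152 * 0.693147 = 1453634.62.

1453634.62


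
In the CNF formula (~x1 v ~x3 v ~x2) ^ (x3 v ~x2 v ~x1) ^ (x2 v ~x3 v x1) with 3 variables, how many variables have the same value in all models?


Find all satisfying assignments: 5 model(s).
Check which variables have the same value in every model.
No variable is fixed across all models.
Backbone size = 0.

0


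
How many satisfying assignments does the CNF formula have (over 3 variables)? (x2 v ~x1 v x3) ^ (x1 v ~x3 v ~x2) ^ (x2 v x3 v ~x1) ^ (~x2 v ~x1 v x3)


Enumerate all 8 truth assignments over 3 variables.
Test each against every clause.
Satisfying assignments found: 5.

5


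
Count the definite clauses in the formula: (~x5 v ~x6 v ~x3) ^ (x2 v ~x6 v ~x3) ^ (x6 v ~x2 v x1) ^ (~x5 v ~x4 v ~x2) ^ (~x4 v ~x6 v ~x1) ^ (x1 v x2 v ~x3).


A definite clause has exactly one positive literal.
Clause 1: 0 positive -> not definite
Clause 2: 1 positive -> definite
Clause 3: 2 positive -> not definite
Clause 4: 0 positive -> not definite
Clause 5: 0 positive -> not definite
Clause 6: 2 positive -> not definite
Definite clause count = 1.

1


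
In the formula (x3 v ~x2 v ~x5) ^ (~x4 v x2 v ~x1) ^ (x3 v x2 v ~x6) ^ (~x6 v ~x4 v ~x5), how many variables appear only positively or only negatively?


A pure literal appears in only one polarity across all clauses.
Pure literals: x1 (negative only), x3 (positive only), x4 (negative only), x5 (negative only), x6 (negative only).
Count = 5.

5


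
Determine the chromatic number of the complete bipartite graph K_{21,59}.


K_{21,59} is bipartite by definition: the two parts are independent sets, with every edge crossing between them.
Color all vertices in one part with color 1 and all vertices in the other part with color 2.
Since the graph has at least one edge, one color does not suffice.
Chromatic number = 2.

2


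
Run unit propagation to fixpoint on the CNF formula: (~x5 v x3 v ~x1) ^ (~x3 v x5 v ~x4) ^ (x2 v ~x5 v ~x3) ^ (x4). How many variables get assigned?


Unit propagation repeatedly assigns the literal in any unit clause, then simplifies.
Assignments in order: x4 = T.
No further unit clauses remain.
Total variables assigned = 1.

1


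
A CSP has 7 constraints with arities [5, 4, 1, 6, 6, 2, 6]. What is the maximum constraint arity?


The arities are: 5, 4, 1, 6, 6, 2, 6.
Scan for the maximum value.
Maximum arity = 6.

6


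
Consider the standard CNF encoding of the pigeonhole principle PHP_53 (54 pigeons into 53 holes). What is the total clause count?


The PHP encoding has two parts:
1) At-least-one-hole clauses: 54 (one per pigeon, each with 53 literals).
2) At-most-one-pigeon-per-hole clauses: 53 holes * C(54,2) = 53 * 1431 = 75843.
Total clauses = 54 + 75843 = 75897.

75897


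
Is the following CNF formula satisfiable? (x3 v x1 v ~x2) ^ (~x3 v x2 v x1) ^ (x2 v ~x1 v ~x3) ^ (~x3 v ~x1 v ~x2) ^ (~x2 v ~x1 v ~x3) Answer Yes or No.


Check all 8 possible truth assignments.
Number of satisfying assignments found: 4.
The formula is satisfiable.

Yes


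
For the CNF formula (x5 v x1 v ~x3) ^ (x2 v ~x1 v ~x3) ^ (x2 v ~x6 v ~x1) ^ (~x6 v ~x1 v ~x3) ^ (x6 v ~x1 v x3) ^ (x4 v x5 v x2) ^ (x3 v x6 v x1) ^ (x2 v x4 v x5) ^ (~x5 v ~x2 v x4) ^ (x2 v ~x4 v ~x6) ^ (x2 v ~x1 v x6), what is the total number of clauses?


Each group enclosed in parentheses joined by ^ is one clause.
Counting the conjuncts: 11 clauses.

11


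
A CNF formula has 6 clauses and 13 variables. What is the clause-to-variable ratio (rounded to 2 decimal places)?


Clause-to-variable ratio = clauses / variables.
6 / 13 = 0.46.

0.46


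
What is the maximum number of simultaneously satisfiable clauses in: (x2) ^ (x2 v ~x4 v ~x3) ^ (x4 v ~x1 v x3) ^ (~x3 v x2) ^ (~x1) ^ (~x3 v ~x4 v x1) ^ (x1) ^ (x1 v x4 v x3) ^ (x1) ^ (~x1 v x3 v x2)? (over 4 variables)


Enumerate all 16 truth assignments.
For each, count how many of the 10 clauses are satisfied.
The formula is not fully satisfiable, so the maximum is below 10.
Maximum simultaneously satisfiable clauses = 9.

9


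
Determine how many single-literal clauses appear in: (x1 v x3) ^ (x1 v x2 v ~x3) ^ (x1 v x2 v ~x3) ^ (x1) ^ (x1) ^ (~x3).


A unit clause contains exactly one literal.
Unit clauses found: (x1), (x1), (~x3).
Count = 3.

3


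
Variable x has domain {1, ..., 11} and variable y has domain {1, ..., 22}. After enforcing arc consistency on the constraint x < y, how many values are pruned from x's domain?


For the constraint x < y, x needs a supporting value in y's domain.
x can be at most 21 (one less than y's maximum).
Valid x values from domain: 11 out of 11.
Pruned = 11 - 11 = 0.

0


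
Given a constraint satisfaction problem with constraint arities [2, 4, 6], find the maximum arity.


The arities are: 2, 4, 6.
Scan for the maximum value.
Maximum arity = 6.

6


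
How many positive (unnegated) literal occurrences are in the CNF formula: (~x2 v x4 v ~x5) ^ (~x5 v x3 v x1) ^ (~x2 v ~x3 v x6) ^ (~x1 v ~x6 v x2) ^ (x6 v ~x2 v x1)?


Scan each clause for unnegated literals.
Clause 1: 1 positive; Clause 2: 2 positive; Clause 3: 1 positive; Clause 4: 1 positive; Clause 5: 2 positive.
Total positive literal occurrences = 7.

7


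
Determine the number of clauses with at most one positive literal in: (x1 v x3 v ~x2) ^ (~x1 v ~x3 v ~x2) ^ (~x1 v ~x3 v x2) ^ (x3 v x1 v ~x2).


A Horn clause has at most one positive literal.
Clause 1: 2 positive lit(s) -> not Horn
Clause 2: 0 positive lit(s) -> Horn
Clause 3: 1 positive lit(s) -> Horn
Clause 4: 2 positive lit(s) -> not Horn
Total Horn clauses = 2.

2


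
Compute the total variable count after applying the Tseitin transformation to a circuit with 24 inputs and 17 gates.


The Tseitin transformation introduces one auxiliary variable per gate.
Total variables = inputs + gates = 24 + 17 = 41.

41


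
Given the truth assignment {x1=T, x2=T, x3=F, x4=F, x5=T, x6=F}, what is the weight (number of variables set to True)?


The weight is the number of variables assigned True.
True variables: x1, x2, x5.
Weight = 3.

3


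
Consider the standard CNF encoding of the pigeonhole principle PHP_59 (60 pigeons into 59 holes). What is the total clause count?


The PHP encoding has two parts:
1) At-least-one-hole clauses: 60 (one per pigeon, each with 59 literals).
2) At-most-one-pigeon-per-hole clauses: 59 holes * C(60,2) = 59 * 1770 = 104430.
Total clauses = 60 + 104430 = 104490.

104490


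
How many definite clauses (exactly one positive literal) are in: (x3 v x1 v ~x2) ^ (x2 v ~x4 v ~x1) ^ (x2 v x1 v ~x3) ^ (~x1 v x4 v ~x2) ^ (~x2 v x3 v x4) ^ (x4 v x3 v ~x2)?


A definite clause has exactly one positive literal.
Clause 1: 2 positive -> not definite
Clause 2: 1 positive -> definite
Clause 3: 2 positive -> not definite
Clause 4: 1 positive -> definite
Clause 5: 2 positive -> not definite
Clause 6: 2 positive -> not definite
Definite clause count = 2.

2


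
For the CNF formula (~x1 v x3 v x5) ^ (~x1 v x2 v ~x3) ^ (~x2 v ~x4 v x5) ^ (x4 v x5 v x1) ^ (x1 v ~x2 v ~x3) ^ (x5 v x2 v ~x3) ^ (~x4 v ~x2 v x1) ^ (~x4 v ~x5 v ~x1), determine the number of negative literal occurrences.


Scan each clause for negated literals.
Clause 1: 1 negative; Clause 2: 2 negative; Clause 3: 2 negative; Clause 4: 0 negative; Clause 5: 2 negative; Clause 6: 1 negative; Clause 7: 2 negative; Clause 8: 3 negative.
Total negative literal occurrences = 13.

13


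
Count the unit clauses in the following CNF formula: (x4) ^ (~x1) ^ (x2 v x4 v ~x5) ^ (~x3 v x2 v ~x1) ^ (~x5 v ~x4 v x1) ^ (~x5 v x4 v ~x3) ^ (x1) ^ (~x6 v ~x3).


A unit clause contains exactly one literal.
Unit clauses found: (x4), (~x1), (x1).
Count = 3.

3


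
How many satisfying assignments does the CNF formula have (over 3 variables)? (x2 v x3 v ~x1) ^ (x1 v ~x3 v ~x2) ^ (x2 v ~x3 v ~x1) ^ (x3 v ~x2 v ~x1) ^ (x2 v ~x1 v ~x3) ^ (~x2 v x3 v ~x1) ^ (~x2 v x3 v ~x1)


Enumerate all 8 truth assignments over 3 variables.
Test each against every clause.
Satisfying assignments found: 4.

4


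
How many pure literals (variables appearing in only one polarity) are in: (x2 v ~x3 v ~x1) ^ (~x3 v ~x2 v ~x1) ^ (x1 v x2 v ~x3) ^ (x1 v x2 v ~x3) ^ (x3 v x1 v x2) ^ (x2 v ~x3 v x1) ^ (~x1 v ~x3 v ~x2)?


A pure literal appears in only one polarity across all clauses.
No pure literals found.
Count = 0.

0


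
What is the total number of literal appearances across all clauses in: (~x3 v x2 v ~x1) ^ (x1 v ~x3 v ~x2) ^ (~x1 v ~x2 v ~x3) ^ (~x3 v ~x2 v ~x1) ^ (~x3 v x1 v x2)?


Clause lengths: 3, 3, 3, 3, 3.
Sum = 3 + 3 + 3 + 3 + 3 = 15.

15


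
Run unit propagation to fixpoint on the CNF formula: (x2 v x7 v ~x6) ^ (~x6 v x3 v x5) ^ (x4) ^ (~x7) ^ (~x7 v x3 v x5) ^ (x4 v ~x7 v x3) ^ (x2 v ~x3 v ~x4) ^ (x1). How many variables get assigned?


Unit propagation repeatedly assigns the literal in any unit clause, then simplifies.
Assignments in order: x4 = T, x7 = F, x1 = T.
No further unit clauses remain.
Total variables assigned = 3.

3


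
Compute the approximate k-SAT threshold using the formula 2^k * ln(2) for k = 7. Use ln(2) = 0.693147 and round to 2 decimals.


Using the asymptotic formula: threshold ~ 2^k * ln(2).
2^7 = 128.
128 * 0.693147 = 88.72.

88.72


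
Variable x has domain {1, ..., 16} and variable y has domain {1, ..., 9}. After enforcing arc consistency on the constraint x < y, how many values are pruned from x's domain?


For the constraint x < y, x needs a supporting value in y's domain.
x can be at most 8 (one less than y's maximum).
Valid x values from domain: 8 out of 16.
Pruned = 16 - 8 = 8.

8


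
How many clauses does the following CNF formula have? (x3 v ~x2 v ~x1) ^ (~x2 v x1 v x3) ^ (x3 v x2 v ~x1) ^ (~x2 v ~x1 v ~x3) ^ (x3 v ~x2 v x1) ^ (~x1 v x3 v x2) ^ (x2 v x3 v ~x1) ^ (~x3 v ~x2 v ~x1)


Each group enclosed in parentheses joined by ^ is one clause.
Counting the conjuncts: 8 clauses.

8


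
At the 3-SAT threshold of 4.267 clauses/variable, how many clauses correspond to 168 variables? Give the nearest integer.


The 3-SAT phase transition occurs at approximately 4.267 clauses per variable.
m = 4.267 * 168 = 716.856.
Rounded to nearest integer: 717.

717


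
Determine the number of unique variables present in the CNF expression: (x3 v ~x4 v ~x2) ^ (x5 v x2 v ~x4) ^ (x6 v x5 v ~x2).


Identify each distinct variable in the formula.
Variables found: x2, x3, x4, x5, x6.
Total distinct variables = 5.

5


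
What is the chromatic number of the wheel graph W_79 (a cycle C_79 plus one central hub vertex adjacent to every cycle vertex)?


W_79 consists of the cycle C_79 together with a hub vertex adjacent to every cycle vertex.
The cycle C_79 needs 3 colors (odd cycle -> 3).
The hub is adjacent to every cycle vertex, so it must receive a new color distinct from all of them.
Chromatic number = 3 + 1 = 4.

4


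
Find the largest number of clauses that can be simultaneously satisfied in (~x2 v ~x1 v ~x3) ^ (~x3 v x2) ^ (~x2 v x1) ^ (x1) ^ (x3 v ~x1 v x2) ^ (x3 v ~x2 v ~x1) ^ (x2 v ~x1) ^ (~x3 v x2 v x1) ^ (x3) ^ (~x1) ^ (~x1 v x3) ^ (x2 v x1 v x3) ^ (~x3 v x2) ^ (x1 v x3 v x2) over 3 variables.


Enumerate all 8 truth assignments.
For each, count how many of the 14 clauses are satisfied.
The formula is not fully satisfiable, so the maximum is below 14.
Maximum simultaneously satisfiable clauses = 12.

12


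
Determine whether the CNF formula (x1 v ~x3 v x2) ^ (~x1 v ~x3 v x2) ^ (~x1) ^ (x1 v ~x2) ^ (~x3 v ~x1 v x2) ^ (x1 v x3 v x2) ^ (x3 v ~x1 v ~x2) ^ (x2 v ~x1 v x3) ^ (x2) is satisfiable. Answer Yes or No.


Check all 8 possible truth assignments.
Number of satisfying assignments found: 0.
The formula is unsatisfiable.

No


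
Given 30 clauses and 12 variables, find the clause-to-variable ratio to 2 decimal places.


Clause-to-variable ratio = clauses / variables.
30 / 12 = 2.5.

2.5


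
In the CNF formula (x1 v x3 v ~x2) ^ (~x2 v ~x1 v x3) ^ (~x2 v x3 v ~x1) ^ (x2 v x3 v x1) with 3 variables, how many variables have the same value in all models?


Find all satisfying assignments: 5 model(s).
Check which variables have the same value in every model.
No variable is fixed across all models.
Backbone size = 0.

0


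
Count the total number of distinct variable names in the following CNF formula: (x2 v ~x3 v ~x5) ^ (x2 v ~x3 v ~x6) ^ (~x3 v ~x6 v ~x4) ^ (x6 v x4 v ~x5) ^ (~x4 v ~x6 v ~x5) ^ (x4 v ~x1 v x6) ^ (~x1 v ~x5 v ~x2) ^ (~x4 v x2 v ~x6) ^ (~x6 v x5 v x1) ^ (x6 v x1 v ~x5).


Identify each distinct variable in the formula.
Variables found: x1, x2, x3, x4, x5, x6.
Total distinct variables = 6.

6


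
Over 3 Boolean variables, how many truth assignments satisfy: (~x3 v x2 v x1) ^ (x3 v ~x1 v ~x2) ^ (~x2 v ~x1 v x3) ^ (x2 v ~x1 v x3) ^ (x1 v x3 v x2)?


Enumerate all 8 truth assignments over 3 variables.
Test each against every clause.
Satisfying assignments found: 4.

4


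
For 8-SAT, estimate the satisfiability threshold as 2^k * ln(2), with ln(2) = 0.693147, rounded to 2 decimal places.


Using the asymptotic formula: threshold ~ 2^k * ln(2).
2^8 = 256.
256 * 0.693147 = 177.45.

177.45


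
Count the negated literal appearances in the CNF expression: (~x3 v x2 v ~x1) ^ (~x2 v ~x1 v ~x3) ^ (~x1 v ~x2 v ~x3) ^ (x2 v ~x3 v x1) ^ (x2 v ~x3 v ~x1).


Scan each clause for negated literals.
Clause 1: 2 negative; Clause 2: 3 negative; Clause 3: 3 negative; Clause 4: 1 negative; Clause 5: 2 negative.
Total negative literal occurrences = 11.

11


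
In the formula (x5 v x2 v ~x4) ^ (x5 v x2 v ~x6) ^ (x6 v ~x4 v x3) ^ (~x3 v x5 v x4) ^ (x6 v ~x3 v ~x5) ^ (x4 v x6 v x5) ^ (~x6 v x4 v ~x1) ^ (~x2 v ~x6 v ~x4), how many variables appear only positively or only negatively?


A pure literal appears in only one polarity across all clauses.
Pure literals: x1 (negative only).
Count = 1.

1


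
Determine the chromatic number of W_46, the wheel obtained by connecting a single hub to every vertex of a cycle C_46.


W_46 consists of the cycle C_46 together with a hub vertex adjacent to every cycle vertex.
The cycle C_46 needs 2 colors (even cycle -> 2).
The hub is adjacent to every cycle vertex, so it must receive a new color distinct from all of them.
Chromatic number = 2 + 1 = 3.

3


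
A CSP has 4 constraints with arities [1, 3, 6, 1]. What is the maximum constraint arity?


The arities are: 1, 3, 6, 1.
Scan for the maximum value.
Maximum arity = 6.

6


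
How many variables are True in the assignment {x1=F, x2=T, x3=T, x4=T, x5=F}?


The weight is the number of variables assigned True.
True variables: x2, x3, x4.
Weight = 3.

3


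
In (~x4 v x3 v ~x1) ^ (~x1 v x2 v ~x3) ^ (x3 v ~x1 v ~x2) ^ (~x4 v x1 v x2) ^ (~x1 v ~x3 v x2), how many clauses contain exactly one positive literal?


A definite clause has exactly one positive literal.
Clause 1: 1 positive -> definite
Clause 2: 1 positive -> definite
Clause 3: 1 positive -> definite
Clause 4: 2 positive -> not definite
Clause 5: 1 positive -> definite
Definite clause count = 4.

4


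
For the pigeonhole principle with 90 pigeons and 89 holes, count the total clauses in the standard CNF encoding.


The PHP encoding has two parts:
1) At-least-one-hole clauses: 90 (one per pigeon, each with 89 literals).
2) At-most-one-pigeon-per-hole clauses: 89 holes * C(90,2) = 89 * 4005 = 356445.
Total clauses = 90 + 356445 = 356535.

356535


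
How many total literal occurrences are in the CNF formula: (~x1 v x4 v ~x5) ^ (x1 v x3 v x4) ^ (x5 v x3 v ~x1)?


Clause lengths: 3, 3, 3.
Sum = 3 + 3 + 3 = 9.

9


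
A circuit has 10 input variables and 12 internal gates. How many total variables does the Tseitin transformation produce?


The Tseitin transformation introduces one auxiliary variable per gate.
Total variables = inputs + gates = 10 + 12 = 22.

22


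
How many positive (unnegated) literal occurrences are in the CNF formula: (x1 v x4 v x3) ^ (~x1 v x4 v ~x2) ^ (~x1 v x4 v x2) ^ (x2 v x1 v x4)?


Scan each clause for unnegated literals.
Clause 1: 3 positive; Clause 2: 1 positive; Clause 3: 2 positive; Clause 4: 3 positive.
Total positive literal occurrences = 9.

9


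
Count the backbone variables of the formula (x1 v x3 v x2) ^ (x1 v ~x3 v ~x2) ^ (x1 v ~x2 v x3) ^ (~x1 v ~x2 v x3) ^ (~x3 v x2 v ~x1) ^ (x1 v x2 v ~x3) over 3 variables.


Find all satisfying assignments: 2 model(s).
Check which variables have the same value in every model.
Fixed variables: x1=T.
Backbone size = 1.

1


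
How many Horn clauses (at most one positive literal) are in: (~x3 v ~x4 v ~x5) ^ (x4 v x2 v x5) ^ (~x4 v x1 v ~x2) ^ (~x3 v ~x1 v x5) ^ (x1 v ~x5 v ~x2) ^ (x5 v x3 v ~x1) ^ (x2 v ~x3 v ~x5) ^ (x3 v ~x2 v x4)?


A Horn clause has at most one positive literal.
Clause 1: 0 positive lit(s) -> Horn
Clause 2: 3 positive lit(s) -> not Horn
Clause 3: 1 positive lit(s) -> Horn
Clause 4: 1 positive lit(s) -> Horn
Clause 5: 1 positive lit(s) -> Horn
Clause 6: 2 positive lit(s) -> not Horn
Clause 7: 1 positive lit(s) -> Horn
Clause 8: 2 positive lit(s) -> not Horn
Total Horn clauses = 5.

5


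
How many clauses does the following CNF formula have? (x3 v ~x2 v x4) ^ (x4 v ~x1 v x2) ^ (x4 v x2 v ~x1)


Each group enclosed in parentheses joined by ^ is one clause.
Counting the conjuncts: 3 clauses.

3


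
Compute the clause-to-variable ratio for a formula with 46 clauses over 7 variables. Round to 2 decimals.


Clause-to-variable ratio = clauses / variables.
46 / 7 = 6.57.

6.57


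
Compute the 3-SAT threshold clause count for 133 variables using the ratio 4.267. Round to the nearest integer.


The 3-SAT phase transition occurs at approximately 4.267 clauses per variable.
m = 4.267 * 133 = 567.511.
Rounded to nearest integer: 568.

568


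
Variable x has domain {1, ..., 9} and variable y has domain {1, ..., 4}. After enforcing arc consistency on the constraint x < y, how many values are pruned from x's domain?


For the constraint x < y, x needs a supporting value in y's domain.
x can be at most 3 (one less than y's maximum).
Valid x values from domain: 3 out of 9.
Pruned = 9 - 3 = 6.

6


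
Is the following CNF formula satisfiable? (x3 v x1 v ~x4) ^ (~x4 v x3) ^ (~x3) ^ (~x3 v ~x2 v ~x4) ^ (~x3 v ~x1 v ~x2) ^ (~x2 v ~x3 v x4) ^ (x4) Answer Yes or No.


Check all 16 possible truth assignments.
Number of satisfying assignments found: 0.
The formula is unsatisfiable.

No


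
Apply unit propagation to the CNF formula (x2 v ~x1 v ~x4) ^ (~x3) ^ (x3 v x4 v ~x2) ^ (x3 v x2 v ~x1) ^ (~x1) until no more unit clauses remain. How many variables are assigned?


Unit propagation repeatedly assigns the literal in any unit clause, then simplifies.
Assignments in order: x3 = F, x1 = F.
No further unit clauses remain.
Total variables assigned = 2.

2


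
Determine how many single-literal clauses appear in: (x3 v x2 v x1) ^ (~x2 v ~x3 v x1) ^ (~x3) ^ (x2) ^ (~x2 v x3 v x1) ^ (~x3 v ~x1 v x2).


A unit clause contains exactly one literal.
Unit clauses found: (~x3), (x2).
Count = 2.

2


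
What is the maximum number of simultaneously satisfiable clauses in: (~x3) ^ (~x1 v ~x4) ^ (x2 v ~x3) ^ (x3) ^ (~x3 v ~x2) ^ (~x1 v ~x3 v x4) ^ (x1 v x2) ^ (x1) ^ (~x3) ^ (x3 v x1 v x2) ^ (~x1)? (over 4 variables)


Enumerate all 16 truth assignments.
For each, count how many of the 11 clauses are satisfied.
The formula is not fully satisfiable, so the maximum is below 11.
Maximum simultaneously satisfiable clauses = 9.

9


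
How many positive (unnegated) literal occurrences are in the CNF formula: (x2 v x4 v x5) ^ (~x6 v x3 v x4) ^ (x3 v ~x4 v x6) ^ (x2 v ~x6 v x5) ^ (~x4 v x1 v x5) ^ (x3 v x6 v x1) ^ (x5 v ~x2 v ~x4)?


Scan each clause for unnegated literals.
Clause 1: 3 positive; Clause 2: 2 positive; Clause 3: 2 positive; Clause 4: 2 positive; Clause 5: 2 positive; Clause 6: 3 positive; Clause 7: 1 positive.
Total positive literal occurrences = 15.

15


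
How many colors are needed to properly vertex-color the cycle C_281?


An odd cycle cannot be 2-colored: alternating two colors around the cycle returns to the start with a conflict.
Since 281 is odd, three colors are required (and three suffice).
Chromatic number = 3.

3


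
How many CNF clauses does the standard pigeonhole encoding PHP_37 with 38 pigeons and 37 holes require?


The PHP encoding has two parts:
1) At-least-one-hole clauses: 38 (one per pigeon, each with 37 literals).
2) At-most-one-pigeon-per-hole clauses: 37 holes * C(38,2) = 37 * 703 = 26011.
Total clauses = 38 + 26011 = 26049.

26049


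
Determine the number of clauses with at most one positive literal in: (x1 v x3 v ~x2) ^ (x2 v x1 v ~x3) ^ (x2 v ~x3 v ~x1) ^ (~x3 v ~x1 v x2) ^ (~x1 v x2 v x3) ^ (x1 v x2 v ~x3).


A Horn clause has at most one positive literal.
Clause 1: 2 positive lit(s) -> not Horn
Clause 2: 2 positive lit(s) -> not Horn
Clause 3: 1 positive lit(s) -> Horn
Clause 4: 1 positive lit(s) -> Horn
Clause 5: 2 positive lit(s) -> not Horn
Clause 6: 2 positive lit(s) -> not Horn
Total Horn clauses = 2.

2


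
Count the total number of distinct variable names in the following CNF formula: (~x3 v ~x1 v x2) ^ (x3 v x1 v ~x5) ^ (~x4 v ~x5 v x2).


Identify each distinct variable in the formula.
Variables found: x1, x2, x3, x4, x5.
Total distinct variables = 5.

5


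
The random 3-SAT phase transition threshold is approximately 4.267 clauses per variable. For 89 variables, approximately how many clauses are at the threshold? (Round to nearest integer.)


The 3-SAT phase transition occurs at approximately 4.267 clauses per variable.
m = 4.267 * 89 = 379.763.
Rounded to nearest integer: 380.

380


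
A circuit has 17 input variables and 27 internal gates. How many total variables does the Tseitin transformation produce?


The Tseitin transformation introduces one auxiliary variable per gate.
Total variables = inputs + gates = 17 + 27 = 44.

44


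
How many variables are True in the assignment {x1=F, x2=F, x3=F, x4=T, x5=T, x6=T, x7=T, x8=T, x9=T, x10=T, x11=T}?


The weight is the number of variables assigned True.
True variables: x4, x5, x6, x7, x8, x9, x10, x11.
Weight = 8.

8


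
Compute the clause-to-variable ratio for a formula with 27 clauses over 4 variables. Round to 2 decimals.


Clause-to-variable ratio = clauses / variables.
27 / 4 = 6.75.

6.75


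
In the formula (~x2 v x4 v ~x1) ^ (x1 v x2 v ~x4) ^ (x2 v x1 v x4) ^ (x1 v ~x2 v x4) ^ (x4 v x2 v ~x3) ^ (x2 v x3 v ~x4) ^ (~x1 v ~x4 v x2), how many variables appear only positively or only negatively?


A pure literal appears in only one polarity across all clauses.
No pure literals found.
Count = 0.

0


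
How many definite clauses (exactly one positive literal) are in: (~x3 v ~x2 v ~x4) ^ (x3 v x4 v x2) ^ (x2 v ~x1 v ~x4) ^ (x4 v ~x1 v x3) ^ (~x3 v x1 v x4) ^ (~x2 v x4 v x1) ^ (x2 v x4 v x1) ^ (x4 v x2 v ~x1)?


A definite clause has exactly one positive literal.
Clause 1: 0 positive -> not definite
Clause 2: 3 positive -> not definite
Clause 3: 1 positive -> definite
Clause 4: 2 positive -> not definite
Clause 5: 2 positive -> not definite
Clause 6: 2 positive -> not definite
Clause 7: 3 positive -> not definite
Clause 8: 2 positive -> not definite
Definite clause count = 1.

1


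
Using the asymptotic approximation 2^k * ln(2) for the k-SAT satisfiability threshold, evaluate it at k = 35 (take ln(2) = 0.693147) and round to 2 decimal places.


Using the asymptotic formula: threshold ~ 2^k * ln(2).
2^35 = 34359738368.
34359738368 * 0.693147 = 23816349570.56.

23816349570.56


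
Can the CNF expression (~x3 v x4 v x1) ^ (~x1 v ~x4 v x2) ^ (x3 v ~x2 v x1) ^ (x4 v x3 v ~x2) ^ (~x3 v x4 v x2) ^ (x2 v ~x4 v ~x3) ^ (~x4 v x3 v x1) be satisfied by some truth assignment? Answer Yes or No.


Check all 16 possible truth assignments.
Number of satisfying assignments found: 6.
The formula is satisfiable.

Yes


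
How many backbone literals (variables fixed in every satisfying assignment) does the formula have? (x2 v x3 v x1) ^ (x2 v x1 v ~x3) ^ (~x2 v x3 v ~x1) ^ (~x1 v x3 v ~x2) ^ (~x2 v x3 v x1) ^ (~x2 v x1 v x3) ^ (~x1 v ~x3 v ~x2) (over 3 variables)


Find all satisfying assignments: 3 model(s).
Check which variables have the same value in every model.
No variable is fixed across all models.
Backbone size = 0.

0


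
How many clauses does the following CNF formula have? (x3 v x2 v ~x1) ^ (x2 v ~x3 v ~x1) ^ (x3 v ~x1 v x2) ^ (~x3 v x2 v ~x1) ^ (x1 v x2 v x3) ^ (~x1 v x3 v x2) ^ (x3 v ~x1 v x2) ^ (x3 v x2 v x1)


Each group enclosed in parentheses joined by ^ is one clause.
Counting the conjuncts: 8 clauses.

8


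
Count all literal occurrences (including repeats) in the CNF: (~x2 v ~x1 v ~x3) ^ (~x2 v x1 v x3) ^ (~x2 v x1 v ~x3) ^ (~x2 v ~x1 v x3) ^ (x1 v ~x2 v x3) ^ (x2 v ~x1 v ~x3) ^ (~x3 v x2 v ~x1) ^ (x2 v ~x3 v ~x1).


Clause lengths: 3, 3, 3, 3, 3, 3, 3, 3.
Sum = 3 + 3 + 3 + 3 + 3 + 3 + 3 + 3 = 24.

24


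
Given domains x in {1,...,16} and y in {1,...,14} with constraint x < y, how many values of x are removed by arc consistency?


For the constraint x < y, x needs a supporting value in y's domain.
x can be at most 13 (one less than y's maximum).
Valid x values from domain: 13 out of 16.
Pruned = 16 - 13 = 3.

3


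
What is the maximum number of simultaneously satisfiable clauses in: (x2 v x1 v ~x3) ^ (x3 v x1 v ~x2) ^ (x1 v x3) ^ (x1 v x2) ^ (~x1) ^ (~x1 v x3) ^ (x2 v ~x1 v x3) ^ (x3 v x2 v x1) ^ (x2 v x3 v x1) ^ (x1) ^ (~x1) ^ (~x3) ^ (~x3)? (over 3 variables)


Enumerate all 8 truth assignments.
For each, count how many of the 13 clauses are satisfied.
The formula is not fully satisfiable, so the maximum is below 13.
Maximum simultaneously satisfiable clauses = 10.

10


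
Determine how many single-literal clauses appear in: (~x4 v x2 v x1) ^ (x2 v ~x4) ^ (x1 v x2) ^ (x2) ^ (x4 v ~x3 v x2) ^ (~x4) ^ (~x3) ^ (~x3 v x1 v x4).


A unit clause contains exactly one literal.
Unit clauses found: (x2), (~x4), (~x3).
Count = 3.

3


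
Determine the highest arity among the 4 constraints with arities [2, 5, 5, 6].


The arities are: 2, 5, 5, 6.
Scan for the maximum value.
Maximum arity = 6.

6


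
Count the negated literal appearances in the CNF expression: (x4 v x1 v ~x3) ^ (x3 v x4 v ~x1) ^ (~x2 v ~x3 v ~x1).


Scan each clause for negated literals.
Clause 1: 1 negative; Clause 2: 1 negative; Clause 3: 3 negative.
Total negative literal occurrences = 5.

5


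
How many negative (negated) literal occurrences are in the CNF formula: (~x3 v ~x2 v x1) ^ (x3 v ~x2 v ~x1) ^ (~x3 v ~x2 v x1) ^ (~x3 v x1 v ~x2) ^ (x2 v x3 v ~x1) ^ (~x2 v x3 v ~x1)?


Scan each clause for negated literals.
Clause 1: 2 negative; Clause 2: 2 negative; Clause 3: 2 negative; Clause 4: 2 negative; Clause 5: 1 negative; Clause 6: 2 negative.
Total negative literal occurrences = 11.

11


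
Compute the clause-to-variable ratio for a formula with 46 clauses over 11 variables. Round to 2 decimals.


Clause-to-variable ratio = clauses / variables.
46 / 11 = 4.18.

4.18


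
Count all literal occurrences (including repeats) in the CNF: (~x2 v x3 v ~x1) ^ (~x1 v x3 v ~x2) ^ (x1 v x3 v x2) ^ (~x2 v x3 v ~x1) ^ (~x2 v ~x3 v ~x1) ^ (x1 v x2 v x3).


Clause lengths: 3, 3, 3, 3, 3, 3.
Sum = 3 + 3 + 3 + 3 + 3 + 3 = 18.

18


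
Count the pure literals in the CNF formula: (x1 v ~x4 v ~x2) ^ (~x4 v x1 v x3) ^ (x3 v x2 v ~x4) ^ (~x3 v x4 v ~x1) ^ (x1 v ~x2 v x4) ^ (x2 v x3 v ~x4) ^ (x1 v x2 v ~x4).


A pure literal appears in only one polarity across all clauses.
No pure literals found.
Count = 0.

0


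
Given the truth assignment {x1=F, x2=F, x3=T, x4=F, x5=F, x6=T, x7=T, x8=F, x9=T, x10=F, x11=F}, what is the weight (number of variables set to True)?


The weight is the number of variables assigned True.
True variables: x3, x6, x7, x9.
Weight = 4.

4


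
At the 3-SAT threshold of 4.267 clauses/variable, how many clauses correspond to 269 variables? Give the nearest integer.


The 3-SAT phase transition occurs at approximately 4.267 clauses per variable.
m = 4.267 * 269 = 1147.823.
Rounded to nearest integer: 1148.

1148


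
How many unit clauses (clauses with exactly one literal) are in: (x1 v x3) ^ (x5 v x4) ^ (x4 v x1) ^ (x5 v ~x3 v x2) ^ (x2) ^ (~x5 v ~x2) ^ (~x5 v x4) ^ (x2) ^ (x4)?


A unit clause contains exactly one literal.
Unit clauses found: (x2), (x2), (x4).
Count = 3.

3
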